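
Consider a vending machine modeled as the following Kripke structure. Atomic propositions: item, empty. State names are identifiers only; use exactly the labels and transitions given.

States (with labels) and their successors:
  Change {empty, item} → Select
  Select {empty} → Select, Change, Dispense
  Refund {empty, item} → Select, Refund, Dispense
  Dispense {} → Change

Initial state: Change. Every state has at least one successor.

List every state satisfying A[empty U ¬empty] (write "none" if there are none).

{Dispense}

States satisfying empty: {Change, Select, Refund}.
States satisfying ¬empty: {Dispense}.
States satisfying A[empty U ¬empty]: {Dispense}.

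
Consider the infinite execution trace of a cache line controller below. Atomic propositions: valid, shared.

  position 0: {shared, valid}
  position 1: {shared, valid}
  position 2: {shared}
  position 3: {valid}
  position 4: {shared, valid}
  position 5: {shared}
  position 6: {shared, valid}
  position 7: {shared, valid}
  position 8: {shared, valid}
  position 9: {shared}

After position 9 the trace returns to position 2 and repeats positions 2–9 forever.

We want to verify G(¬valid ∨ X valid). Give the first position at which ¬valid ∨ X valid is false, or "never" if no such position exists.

1

Check ¬valid ∨ X valid at each position in order: 0 ✓.
At position 1 the labels are {shared, valid} and the next position 2 has {shared}, so ¬valid ∨ X valid is false there. This is the first violation.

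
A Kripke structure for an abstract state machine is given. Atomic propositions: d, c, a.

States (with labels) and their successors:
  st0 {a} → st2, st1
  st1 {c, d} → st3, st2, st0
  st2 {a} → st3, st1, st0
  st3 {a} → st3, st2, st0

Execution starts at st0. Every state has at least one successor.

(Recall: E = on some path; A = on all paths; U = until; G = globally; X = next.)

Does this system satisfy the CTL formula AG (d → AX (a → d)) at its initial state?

States satisfying d → AX (a → d): {st0, st2, st3}.
States satisfying AG (d → AX (a → d)): ∅.
st1 is reachable from st0 and violates d → AX (a → d), so AG fails at st0.
st0 ∉ Sat(AG (d → AX (a → d))).

Does not hold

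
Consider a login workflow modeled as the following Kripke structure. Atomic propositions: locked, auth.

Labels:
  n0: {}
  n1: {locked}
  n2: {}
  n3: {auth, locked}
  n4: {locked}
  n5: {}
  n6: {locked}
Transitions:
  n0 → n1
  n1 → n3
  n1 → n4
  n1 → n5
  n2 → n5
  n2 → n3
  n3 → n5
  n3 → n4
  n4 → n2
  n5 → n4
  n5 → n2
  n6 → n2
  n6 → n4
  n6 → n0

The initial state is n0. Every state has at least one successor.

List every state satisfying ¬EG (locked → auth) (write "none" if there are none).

States satisfying locked → auth: {n0, n2, n3, n5}.
States satisfying EG (locked → auth): {n2, n3, n5}.
States satisfying ¬EG (locked → auth): {n0, n1, n4, n6}.

{n0, n1, n4, n6}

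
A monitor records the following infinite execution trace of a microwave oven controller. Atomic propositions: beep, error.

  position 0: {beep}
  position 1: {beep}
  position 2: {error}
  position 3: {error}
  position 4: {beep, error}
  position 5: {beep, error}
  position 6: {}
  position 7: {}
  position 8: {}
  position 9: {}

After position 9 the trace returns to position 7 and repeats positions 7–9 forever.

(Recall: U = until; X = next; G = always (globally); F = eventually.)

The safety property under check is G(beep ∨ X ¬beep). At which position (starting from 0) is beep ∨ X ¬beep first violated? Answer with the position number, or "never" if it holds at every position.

Check beep ∨ X ¬beep at each position in order: 0 ✓, 1 ✓, 2 ✓.
At position 3 the labels are {error} and the next position 4 has {beep, error}, so beep ∨ X ¬beep is false there. This is the first violation.

3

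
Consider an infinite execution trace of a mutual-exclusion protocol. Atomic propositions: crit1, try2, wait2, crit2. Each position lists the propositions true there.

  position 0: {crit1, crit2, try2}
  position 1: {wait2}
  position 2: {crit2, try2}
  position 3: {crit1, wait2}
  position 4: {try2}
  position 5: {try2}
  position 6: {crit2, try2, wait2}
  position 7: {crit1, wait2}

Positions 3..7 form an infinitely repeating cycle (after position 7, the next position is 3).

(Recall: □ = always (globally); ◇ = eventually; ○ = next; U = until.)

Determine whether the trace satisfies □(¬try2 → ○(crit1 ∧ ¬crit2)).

¬try2 → ○(crit1 ∧ ¬crit2) must hold at every position from 0 onward. It fails at position 1, so □(¬try2 → ○(crit1 ∧ ¬crit2)) is false.
Positions where ¬try2 holds: 1, 3, 7.
Check ○(crit1 ∧ ¬crit2) at each: 1→fails, 3→fails, 7→ok.

Does not hold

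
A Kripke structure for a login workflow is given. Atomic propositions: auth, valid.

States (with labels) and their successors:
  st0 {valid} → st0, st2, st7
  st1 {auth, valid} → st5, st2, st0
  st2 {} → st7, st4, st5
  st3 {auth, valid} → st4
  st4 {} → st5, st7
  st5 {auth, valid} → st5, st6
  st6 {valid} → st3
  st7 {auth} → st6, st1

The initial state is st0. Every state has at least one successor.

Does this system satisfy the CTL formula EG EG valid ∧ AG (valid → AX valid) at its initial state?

No

States satisfying EG valid: {st0, st1, st5}.
States satisfying EG EG valid: {st0, st1, st5}.
States satisfying valid → AX valid: {st2, st4, st5, st6, st7}.
States satisfying AG (valid → AX valid): ∅.
States satisfying EG EG valid ∧ AG (valid → AX valid): ∅.
st0 ∉ Sat(EG EG valid ∧ AG (valid → AX valid)).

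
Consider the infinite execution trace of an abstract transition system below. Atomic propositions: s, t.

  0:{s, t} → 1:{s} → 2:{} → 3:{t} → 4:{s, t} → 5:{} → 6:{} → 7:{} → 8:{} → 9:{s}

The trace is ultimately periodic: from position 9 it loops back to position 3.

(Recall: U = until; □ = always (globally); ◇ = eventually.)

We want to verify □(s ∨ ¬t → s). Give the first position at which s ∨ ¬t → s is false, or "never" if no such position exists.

Check s ∨ ¬t → s at each position in order: 0 ✓, 1 ✓.
At position 2 the labels are {}, so s ∨ ¬t → s is false there. This is the first violation.

2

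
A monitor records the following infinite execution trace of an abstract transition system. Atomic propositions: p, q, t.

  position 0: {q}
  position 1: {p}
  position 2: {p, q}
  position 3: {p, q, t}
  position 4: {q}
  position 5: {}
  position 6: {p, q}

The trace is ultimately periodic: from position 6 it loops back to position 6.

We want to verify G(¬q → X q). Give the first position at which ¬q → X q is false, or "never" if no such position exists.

¬q → X q holds at every position 0..6, and those are all the positions the trace ever visits, so the invariant G(¬q → X q) is never violated.

never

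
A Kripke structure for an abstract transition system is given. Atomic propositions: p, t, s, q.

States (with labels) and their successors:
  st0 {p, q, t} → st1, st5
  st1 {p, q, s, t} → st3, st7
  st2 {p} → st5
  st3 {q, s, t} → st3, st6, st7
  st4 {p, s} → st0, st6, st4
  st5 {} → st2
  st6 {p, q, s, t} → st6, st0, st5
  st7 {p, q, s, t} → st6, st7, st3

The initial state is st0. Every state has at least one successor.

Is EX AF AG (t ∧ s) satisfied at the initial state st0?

States satisfying AF AG (t ∧ s): ∅.
States satisfying EX AF AG (t ∧ s): ∅.
No suitable path/successor from st0 witnesses the formula.
st0 ∉ Sat(EX AF AG (t ∧ s)).

Violated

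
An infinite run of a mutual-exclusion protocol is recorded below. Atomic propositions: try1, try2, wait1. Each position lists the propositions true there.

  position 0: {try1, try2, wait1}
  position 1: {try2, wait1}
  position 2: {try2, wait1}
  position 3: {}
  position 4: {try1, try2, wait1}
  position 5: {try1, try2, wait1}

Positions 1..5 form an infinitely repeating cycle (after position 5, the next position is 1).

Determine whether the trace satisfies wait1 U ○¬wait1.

Yes

Walking from position 0: ○¬wait1 first holds at position 2, and wait1 holds at every earlier position along the way, so wait1 U ○¬wait1 holds.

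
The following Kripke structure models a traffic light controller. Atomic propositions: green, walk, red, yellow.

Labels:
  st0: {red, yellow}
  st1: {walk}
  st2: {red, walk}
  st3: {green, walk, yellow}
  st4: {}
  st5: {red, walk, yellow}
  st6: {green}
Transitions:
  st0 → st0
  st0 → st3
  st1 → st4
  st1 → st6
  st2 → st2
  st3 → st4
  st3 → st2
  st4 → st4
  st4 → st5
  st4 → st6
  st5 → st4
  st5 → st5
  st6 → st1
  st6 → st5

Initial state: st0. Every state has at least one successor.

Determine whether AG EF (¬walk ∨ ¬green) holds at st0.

States satisfying EF (¬walk ∨ ¬green): {st0, st1, st2, st3, st4, st5, st6}.
States satisfying AG EF (¬walk ∨ ¬green): {st0, st1, st2, st3, st4, st5, st6}.
Every state reachable from st0 satisfies EF (¬walk ∨ ¬green).
st0 ∈ Sat(AG EF (¬walk ∨ ¬green)).

Holds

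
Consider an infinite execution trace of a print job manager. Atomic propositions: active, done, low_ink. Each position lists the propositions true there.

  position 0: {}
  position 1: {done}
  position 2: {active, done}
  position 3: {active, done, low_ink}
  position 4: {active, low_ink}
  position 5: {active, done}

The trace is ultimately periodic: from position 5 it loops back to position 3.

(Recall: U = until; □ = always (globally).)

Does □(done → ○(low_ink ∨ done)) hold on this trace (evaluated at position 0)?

Satisfied

done → ○(low_ink ∨ done) holds at every position 0..5, and those are all positions ever visited, so □(done → ○(low_ink ∨ done)) holds.
Positions where done holds: 1, 2, 3, 5.
Check ○(low_ink ∨ done) at each: 1→ok, 2→ok, 3→ok, 5→ok.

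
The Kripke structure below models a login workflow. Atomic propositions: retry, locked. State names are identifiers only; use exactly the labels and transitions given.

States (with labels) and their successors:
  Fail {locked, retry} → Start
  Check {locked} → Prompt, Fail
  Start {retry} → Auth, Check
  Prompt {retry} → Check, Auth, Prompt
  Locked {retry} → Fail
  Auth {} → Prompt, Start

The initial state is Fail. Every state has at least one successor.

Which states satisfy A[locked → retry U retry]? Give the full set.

{Fail, Start, Prompt, Locked, Auth}

States satisfying locked → retry: {Fail, Start, Prompt, Locked, Auth}.
States satisfying retry: {Fail, Start, Prompt, Locked}.
States satisfying A[locked → retry U retry]: {Fail, Start, Prompt, Locked, Auth}.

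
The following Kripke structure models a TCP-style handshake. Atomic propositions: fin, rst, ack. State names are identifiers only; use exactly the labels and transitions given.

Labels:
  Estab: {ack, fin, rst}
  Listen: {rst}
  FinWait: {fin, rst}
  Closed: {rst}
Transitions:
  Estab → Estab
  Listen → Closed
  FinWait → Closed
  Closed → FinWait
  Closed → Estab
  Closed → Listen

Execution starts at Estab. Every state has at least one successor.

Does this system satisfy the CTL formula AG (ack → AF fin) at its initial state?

Satisfied

States satisfying ack → AF fin: {Estab, Listen, FinWait, Closed}.
States satisfying AG (ack → AF fin): {Estab, Listen, FinWait, Closed}.
Every state reachable from Estab satisfies ack → AF fin.
Estab ∈ Sat(AG (ack → AF fin)).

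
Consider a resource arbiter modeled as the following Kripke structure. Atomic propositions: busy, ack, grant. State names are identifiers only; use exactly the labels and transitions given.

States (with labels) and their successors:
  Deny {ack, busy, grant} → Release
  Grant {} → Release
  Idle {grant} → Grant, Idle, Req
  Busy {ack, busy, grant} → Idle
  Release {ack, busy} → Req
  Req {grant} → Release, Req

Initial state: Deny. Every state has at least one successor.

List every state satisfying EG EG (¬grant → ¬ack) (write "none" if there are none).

States satisfying EG (¬grant → ¬ack): {Idle, Busy, Req}.
States satisfying EG EG (¬grant → ¬ack): {Idle, Busy, Req}.

{Idle, Busy, Req}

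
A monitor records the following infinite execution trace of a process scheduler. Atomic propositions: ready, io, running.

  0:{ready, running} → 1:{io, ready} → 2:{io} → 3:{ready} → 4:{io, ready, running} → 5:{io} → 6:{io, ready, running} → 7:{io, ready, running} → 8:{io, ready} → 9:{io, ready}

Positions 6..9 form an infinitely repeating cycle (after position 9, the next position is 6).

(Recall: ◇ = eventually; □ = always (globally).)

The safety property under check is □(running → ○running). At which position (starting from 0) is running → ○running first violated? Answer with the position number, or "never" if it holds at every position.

At position 0 the labels are {ready, running} and the next position 1 has {io, ready}, so running → ○running is false there. This is the first violation.

0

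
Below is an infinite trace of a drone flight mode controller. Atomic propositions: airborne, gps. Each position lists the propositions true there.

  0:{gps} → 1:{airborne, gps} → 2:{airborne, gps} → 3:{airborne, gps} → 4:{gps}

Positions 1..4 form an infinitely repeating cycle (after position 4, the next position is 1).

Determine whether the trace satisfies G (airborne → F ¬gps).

No

airborne → F ¬gps must hold at every position from 0 onward. It fails at position 1, so G (airborne → F ¬gps) is false.
Positions where airborne holds: 1, 2, 3.
Check F ¬gps at each: 1→fails, 2→fails, 3→fails.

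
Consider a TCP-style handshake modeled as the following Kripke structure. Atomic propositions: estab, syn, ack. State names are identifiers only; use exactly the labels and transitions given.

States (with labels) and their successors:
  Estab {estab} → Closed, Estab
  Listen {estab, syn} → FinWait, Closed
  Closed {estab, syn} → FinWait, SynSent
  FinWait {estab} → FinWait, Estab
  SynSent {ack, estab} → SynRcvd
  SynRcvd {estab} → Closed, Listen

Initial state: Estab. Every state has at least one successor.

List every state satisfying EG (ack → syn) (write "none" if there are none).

States satisfying ack → syn: {Estab, Listen, Closed, FinWait, SynRcvd}.
States satisfying EG (ack → syn): {Estab, Listen, Closed, FinWait, SynRcvd}.

{Estab, Listen, Closed, FinWait, SynRcvd}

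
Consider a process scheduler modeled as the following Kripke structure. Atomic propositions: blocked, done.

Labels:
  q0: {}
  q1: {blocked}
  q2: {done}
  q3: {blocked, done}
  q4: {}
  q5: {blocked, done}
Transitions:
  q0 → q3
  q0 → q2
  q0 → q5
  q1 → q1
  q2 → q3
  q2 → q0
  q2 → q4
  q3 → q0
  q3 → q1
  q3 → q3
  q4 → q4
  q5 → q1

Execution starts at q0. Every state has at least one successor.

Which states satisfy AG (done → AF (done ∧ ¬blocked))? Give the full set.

States satisfying done → AF (done ∧ ¬blocked): {q0, q1, q2, q4}.
States satisfying AG (done → AF (done ∧ ¬blocked)): {q1, q4}.

{q1, q4}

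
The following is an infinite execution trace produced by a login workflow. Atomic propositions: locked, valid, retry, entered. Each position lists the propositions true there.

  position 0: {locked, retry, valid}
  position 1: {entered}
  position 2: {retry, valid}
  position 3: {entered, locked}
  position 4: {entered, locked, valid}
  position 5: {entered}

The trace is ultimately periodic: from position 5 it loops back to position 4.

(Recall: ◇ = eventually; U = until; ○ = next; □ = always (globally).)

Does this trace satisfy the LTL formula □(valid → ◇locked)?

Satisfied

valid → ◇locked holds at every position 0..5, and those are all positions ever visited, so □(valid → ◇locked) holds.
Positions where valid holds: 0, 2, 4.
Check ◇locked at each: 0→ok, 2→ok, 4→ok.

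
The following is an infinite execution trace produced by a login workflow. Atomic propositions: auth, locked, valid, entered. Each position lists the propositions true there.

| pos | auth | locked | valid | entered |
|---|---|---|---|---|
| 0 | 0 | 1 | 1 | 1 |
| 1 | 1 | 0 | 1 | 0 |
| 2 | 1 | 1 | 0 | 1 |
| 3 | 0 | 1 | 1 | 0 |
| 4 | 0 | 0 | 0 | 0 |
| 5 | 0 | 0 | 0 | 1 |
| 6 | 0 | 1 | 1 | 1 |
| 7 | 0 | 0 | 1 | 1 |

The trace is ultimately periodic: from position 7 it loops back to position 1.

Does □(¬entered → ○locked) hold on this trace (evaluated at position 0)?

¬entered → ○locked must hold at every position from 0 onward. It fails at position 3, so □(¬entered → ○locked) is false.
Positions where ¬entered holds: 1, 3, 4.
Check ○locked at each: 1→ok, 3→fails, 4→fails.

No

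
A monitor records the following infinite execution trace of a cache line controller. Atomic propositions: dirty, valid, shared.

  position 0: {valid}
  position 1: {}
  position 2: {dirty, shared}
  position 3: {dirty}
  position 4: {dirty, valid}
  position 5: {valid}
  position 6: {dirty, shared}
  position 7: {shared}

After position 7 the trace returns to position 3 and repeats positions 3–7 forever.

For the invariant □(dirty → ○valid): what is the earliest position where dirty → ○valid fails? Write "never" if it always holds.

Check dirty → ○valid at each position in order: 0 ✓, 1 ✓.
At position 2 the labels are {dirty, shared} and the next position 3 has {dirty}, so dirty → ○valid is false there. This is the first violation.

2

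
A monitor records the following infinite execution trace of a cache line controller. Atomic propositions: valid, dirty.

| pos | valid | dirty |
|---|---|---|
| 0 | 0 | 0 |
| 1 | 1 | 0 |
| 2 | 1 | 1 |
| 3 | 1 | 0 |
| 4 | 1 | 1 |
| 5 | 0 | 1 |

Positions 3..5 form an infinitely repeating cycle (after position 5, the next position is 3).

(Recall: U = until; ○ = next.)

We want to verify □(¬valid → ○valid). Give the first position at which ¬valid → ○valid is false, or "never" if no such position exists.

¬valid → ○valid holds at every position 0..5, and those are all the positions the trace ever visits, so the invariant □(¬valid → ○valid) is never violated.

never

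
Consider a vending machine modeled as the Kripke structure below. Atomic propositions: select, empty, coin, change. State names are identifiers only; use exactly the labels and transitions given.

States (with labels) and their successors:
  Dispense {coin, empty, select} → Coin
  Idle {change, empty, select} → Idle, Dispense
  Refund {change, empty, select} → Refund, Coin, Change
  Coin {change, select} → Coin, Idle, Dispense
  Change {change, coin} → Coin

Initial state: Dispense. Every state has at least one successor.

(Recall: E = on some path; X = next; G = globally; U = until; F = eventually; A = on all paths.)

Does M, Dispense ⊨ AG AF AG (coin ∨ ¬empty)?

Violated

States satisfying AF AG (coin ∨ ¬empty): ∅.
States satisfying AG AF AG (coin ∨ ¬empty): ∅.
Coin is reachable from Dispense and violates AF AG (coin ∨ ¬empty), so AG fails at Dispense.
Dispense ∉ Sat(AG AF AG (coin ∨ ¬empty)).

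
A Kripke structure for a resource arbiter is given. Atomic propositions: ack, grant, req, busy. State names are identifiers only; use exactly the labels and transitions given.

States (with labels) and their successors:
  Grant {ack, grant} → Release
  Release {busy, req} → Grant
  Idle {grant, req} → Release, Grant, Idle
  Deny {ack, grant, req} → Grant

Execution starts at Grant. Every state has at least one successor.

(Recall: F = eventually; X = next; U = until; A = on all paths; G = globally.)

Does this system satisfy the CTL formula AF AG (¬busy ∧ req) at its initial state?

No

States satisfying AG (¬busy ∧ req): ∅.
States satisfying AF AG (¬busy ∧ req): ∅.
There is a path from Grant along which AG (¬busy ∧ req) never holds.
Grant ∉ Sat(AF AG (¬busy ∧ req)).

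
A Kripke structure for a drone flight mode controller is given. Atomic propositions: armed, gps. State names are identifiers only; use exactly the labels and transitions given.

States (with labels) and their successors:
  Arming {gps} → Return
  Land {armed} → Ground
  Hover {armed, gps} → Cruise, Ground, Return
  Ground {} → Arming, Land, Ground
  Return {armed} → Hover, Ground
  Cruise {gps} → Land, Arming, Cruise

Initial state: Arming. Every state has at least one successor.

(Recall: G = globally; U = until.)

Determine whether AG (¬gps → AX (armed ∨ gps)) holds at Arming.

States satisfying ¬gps → AX (armed ∨ gps): {Arming, Hover, Cruise}.
States satisfying AG (¬gps → AX (armed ∨ gps)): ∅.
Ground is reachable from Arming and violates ¬gps → AX (armed ∨ gps), so AG fails at Arming.
Arming ∉ Sat(AG (¬gps → AX (armed ∨ gps))).

Violated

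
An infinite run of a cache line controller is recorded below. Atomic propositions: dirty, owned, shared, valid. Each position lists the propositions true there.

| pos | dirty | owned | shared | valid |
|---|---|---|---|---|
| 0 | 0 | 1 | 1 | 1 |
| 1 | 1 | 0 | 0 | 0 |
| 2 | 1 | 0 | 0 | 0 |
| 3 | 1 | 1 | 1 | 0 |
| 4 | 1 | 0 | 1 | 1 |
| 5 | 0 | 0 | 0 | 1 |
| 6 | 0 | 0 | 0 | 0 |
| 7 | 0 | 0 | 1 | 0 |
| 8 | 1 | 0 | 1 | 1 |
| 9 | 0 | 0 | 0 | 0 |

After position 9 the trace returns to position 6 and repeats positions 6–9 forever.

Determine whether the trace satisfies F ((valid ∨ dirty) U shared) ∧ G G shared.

(valid ∨ dirty) U shared holds at position 0, which is reachable from 0, so F ((valid ∨ dirty) U shared) holds.
G shared must hold at every position from 0 onward. It fails at position 0, so G G shared is false.
At position 0: F ((valid ∨ dirty) U shared) is true; G G shared is false; so F ((valid ∨ dirty) U shared) ∧ G G shared is false.

No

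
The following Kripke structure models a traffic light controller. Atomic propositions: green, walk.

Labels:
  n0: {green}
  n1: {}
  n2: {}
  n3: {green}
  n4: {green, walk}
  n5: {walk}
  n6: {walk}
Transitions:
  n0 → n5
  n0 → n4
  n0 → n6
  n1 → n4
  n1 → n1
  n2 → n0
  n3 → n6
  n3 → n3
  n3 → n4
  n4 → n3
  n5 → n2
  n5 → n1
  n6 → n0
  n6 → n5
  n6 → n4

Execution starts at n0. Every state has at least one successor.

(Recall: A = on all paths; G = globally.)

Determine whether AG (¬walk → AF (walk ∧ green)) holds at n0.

No

States satisfying ¬walk → AF (walk ∧ green): {n4, n5, n6}.
States satisfying AG (¬walk → AF (walk ∧ green)): ∅.
n0 is reachable from n0 and violates ¬walk → AF (walk ∧ green), so AG fails at n0.
n0 ∉ Sat(AG (¬walk → AF (walk ∧ green))).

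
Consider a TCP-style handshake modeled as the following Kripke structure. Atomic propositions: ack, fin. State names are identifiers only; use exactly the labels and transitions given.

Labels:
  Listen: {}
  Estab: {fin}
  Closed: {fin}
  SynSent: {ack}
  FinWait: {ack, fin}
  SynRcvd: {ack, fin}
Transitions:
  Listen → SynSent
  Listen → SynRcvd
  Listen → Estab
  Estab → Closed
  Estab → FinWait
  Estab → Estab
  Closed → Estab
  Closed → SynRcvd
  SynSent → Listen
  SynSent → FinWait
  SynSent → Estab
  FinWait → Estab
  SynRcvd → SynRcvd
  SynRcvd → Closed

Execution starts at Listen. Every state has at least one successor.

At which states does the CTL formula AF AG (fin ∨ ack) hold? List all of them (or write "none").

States satisfying AG (fin ∨ ack): {Estab, Closed, FinWait, SynRcvd}.
States satisfying AF AG (fin ∨ ack): {Estab, Closed, FinWait, SynRcvd}.

{Estab, Closed, FinWait, SynRcvd}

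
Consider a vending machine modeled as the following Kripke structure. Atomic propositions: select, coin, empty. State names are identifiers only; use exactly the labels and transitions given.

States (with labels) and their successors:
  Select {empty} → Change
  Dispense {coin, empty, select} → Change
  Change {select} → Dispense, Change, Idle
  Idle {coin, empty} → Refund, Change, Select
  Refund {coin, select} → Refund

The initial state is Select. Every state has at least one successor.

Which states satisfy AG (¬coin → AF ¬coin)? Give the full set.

{Select, Dispense, Change, Idle, Refund}

States satisfying ¬coin → AF ¬coin: {Select, Dispense, Change, Idle, Refund}.
States satisfying AG (¬coin → AF ¬coin): {Select, Dispense, Change, Idle, Refund}.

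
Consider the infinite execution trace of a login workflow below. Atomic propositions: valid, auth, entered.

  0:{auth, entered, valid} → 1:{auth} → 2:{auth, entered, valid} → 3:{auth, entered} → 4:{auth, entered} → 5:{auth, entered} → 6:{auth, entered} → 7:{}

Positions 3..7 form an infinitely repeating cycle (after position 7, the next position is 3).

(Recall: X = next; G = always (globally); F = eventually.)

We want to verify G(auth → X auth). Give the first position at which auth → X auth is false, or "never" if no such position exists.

Check auth → X auth at each position in order: 0 ✓, 1 ✓, 2 ✓, 3 ✓, 4 ✓, 5 ✓.
At position 6 the labels are {auth, entered} and the next position 7 has {}, so auth → X auth is false there. This is the first violation.

6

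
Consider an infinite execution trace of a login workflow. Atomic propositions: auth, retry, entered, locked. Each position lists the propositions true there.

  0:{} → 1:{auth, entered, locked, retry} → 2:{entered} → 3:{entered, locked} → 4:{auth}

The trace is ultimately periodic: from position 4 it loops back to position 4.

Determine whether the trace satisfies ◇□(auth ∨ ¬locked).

Yes

□(auth ∨ ¬locked) holds at position 4, which is reachable from 0, so ◇□(auth ∨ ¬locked) holds.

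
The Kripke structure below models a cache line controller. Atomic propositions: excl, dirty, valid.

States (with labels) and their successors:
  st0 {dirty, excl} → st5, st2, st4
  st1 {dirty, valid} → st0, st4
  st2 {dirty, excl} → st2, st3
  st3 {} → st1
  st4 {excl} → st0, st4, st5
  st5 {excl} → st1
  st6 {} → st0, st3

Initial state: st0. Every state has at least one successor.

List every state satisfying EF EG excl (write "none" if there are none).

{st0, st1, st2, st3, st4, st5, st6}

States satisfying EG excl: {st0, st2, st4}.
States satisfying EF EG excl: {st0, st1, st2, st3, st4, st5, st6}.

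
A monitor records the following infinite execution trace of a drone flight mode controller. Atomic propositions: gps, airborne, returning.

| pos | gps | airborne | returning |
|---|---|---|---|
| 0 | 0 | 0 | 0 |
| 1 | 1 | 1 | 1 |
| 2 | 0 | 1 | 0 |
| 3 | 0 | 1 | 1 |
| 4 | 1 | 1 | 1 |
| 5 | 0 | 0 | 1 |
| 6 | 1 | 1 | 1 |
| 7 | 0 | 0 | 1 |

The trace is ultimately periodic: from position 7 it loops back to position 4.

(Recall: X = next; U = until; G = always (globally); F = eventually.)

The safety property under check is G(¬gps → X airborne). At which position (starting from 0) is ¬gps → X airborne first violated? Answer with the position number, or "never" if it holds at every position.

¬gps → X airborne holds at every position 0..7, and those are all the positions the trace ever visits, so the invariant G(¬gps → X airborne) is never violated.

never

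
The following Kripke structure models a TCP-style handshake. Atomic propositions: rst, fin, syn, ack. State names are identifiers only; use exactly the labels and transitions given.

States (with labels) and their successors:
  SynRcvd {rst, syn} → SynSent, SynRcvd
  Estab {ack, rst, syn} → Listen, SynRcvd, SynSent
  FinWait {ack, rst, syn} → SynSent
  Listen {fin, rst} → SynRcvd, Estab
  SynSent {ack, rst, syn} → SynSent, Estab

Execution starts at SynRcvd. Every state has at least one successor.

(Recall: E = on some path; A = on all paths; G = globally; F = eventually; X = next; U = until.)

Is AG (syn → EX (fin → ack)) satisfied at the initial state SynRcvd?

States satisfying syn → EX (fin → ack): {SynRcvd, Estab, FinWait, Listen, SynSent}.
States satisfying AG (syn → EX (fin → ack)): {SynRcvd, Estab, FinWait, Listen, SynSent}.
Every state reachable from SynRcvd satisfies syn → EX (fin → ack).
SynRcvd ∈ Sat(AG (syn → EX (fin → ack))).

Yes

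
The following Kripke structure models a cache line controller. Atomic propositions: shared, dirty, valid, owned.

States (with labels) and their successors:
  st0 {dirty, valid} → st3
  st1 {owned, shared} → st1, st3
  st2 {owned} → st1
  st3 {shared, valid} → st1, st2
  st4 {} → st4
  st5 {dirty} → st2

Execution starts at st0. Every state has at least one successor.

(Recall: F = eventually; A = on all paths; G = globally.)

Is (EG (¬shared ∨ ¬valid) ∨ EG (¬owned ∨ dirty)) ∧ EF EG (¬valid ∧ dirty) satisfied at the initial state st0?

States satisfying ¬shared ∨ ¬valid: {st0, st1, st2, st4, st5}.
States satisfying EG (¬shared ∨ ¬valid): {st1, st2, st4, st5}.
States satisfying ¬owned ∨ dirty: {st0, st3, st4, st5}.
States satisfying EG (¬owned ∨ dirty): {st4}.
States satisfying EG (¬shared ∨ ¬valid) ∨ EG (¬owned ∨ dirty): {st1, st2, st4, st5}.
States satisfying EG (¬valid ∧ dirty): ∅.
States satisfying EF EG (¬valid ∧ dirty): ∅.
States satisfying (EG (¬shared ∨ ¬valid) ∨ EG (¬owned ∨ dirty)) ∧ EF EG (¬valid ∧ dirty): ∅.
st0 ∉ Sat((EG (¬shared ∨ ¬valid) ∨ EG (¬owned ∨ dirty)) ∧ EF EG (¬valid ∧ dirty)).

Violated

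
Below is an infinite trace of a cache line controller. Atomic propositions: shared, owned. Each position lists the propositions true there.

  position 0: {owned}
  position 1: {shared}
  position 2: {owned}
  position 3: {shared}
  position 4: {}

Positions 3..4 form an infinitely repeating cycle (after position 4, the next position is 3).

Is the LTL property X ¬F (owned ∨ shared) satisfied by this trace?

Violated

The position after 0 is 1; ¬F (owned ∨ shared) is false there.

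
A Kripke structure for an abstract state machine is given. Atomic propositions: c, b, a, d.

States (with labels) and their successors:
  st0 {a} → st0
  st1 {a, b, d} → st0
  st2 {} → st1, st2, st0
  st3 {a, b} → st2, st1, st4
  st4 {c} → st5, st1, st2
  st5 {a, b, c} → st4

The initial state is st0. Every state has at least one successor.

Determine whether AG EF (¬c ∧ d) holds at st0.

States satisfying EF (¬c ∧ d): {st1, st2, st3, st4, st5}.
States satisfying AG EF (¬c ∧ d): ∅.
st0 is reachable from st0 and violates EF (¬c ∧ d), so AG fails at st0.
st0 ∉ Sat(AG EF (¬c ∧ d)).

Does not hold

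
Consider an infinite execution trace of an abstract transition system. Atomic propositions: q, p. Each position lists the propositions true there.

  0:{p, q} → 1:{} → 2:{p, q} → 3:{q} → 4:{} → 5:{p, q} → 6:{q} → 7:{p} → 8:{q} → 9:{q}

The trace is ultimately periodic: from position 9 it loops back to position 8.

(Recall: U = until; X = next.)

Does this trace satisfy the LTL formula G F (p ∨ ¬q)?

F (p ∨ ¬q) must hold at every position from 0 onward. It fails at position 8, so G F (p ∨ ¬q) is false.

Does not hold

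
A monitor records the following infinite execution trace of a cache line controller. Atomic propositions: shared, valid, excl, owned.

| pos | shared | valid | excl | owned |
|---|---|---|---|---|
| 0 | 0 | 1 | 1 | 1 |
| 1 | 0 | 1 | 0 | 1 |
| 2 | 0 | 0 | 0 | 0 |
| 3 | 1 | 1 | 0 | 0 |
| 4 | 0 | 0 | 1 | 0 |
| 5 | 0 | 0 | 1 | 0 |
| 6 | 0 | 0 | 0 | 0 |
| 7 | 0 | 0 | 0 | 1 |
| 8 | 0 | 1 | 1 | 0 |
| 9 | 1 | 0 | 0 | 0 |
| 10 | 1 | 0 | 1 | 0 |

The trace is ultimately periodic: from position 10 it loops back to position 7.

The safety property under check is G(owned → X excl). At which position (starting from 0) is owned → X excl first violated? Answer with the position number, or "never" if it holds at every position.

0

At position 0 the labels are {excl, owned, valid} and the next position 1 has {owned, valid}, so owned → X excl is false there. This is the first violation.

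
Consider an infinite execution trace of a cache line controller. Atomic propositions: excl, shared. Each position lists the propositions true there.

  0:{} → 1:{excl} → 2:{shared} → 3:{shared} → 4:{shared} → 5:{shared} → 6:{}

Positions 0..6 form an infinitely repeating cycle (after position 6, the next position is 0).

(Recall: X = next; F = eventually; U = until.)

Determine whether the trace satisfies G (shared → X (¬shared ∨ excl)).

Does not hold

shared → X (¬shared ∨ excl) must hold at every position from 0 onward. It fails at position 2, so G (shared → X (¬shared ∨ excl)) is false.
Positions where shared holds: 2, 3, 4, 5.
Check X (¬shared ∨ excl) at each: 2→fails, 3→fails, 4→fails, 5→ok.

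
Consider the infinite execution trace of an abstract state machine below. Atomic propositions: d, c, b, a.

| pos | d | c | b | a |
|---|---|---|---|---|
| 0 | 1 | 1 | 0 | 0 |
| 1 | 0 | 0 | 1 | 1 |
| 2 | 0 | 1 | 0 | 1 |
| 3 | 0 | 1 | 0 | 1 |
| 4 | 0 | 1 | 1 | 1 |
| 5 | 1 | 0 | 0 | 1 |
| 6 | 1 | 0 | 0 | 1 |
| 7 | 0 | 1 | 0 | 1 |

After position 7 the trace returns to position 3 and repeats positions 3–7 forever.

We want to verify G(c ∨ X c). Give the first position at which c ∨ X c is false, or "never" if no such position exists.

5

Check c ∨ X c at each position in order: 0 ✓, 1 ✓, 2 ✓, 3 ✓, 4 ✓.
At position 5 the labels are {a, d} and the next position 6 has {a, d}, so c ∨ X c is false there. This is the first violation.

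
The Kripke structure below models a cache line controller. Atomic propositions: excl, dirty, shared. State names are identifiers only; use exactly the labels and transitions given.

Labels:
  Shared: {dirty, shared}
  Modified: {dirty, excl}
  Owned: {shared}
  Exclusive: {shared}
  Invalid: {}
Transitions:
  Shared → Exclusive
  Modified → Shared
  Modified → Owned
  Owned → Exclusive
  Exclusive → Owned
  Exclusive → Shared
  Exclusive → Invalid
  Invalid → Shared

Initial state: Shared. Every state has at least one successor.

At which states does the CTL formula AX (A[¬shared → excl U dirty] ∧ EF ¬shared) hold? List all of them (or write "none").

States satisfying A[¬shared → excl U dirty] ∧ EF ¬shared: {Shared, Modified}.
States satisfying AX (A[¬shared → excl U dirty] ∧ EF ¬shared): {Invalid}.

{Invalid}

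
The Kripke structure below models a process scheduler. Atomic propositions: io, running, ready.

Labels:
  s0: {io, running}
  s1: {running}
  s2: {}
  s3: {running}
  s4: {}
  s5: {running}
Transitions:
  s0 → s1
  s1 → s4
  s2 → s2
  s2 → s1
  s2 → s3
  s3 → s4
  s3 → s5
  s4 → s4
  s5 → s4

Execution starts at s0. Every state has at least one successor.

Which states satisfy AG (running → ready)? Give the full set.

{s4}

States satisfying running → ready: {s2, s4}.
States satisfying AG (running → ready): {s4}.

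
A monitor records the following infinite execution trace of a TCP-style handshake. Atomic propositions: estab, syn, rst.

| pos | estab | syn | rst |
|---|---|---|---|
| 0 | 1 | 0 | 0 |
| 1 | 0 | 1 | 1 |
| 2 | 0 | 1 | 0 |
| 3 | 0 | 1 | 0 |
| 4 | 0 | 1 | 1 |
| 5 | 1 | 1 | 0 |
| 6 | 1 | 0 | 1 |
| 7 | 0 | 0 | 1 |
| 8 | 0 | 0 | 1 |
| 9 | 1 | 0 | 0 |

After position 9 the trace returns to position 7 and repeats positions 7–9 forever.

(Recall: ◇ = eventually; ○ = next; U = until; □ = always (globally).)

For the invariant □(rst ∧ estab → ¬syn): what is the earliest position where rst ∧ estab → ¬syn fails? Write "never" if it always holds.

never

rst ∧ estab → ¬syn holds at every position 0..9, and those are all the positions the trace ever visits, so the invariant □(rst ∧ estab → ¬syn) is never violated.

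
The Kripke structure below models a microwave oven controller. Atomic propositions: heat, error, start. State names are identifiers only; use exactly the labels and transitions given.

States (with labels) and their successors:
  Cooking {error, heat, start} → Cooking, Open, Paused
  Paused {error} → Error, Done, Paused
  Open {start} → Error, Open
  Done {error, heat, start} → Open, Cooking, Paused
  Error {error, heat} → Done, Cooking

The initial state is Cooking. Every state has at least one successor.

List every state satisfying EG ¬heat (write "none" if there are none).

States satisfying ¬heat: {Paused, Open}.
States satisfying EG ¬heat: {Paused, Open}.

{Paused, Open}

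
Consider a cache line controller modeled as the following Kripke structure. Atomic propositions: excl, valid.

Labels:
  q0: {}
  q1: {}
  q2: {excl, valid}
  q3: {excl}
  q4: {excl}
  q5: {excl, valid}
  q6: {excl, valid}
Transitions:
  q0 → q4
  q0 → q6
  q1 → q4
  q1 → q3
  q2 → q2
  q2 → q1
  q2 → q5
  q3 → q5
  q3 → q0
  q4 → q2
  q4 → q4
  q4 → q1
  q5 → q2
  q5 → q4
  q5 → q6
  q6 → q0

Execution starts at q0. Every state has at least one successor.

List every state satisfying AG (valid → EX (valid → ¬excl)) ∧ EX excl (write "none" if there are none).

States satisfying valid → EX (valid → ¬excl): {q0, q1, q2, q3, q4, q5, q6}.
States satisfying AG (valid → EX (valid → ¬excl)): {q0, q1, q2, q3, q4, q5, q6}.
States satisfying excl: {q2, q3, q4, q5, q6}.
States satisfying EX excl: {q0, q1, q2, q3, q4, q5}.
States satisfying AG (valid → EX (valid → ¬excl)) ∧ EX excl: {q0, q1, q2, q3, q4, q5}.

{q0, q1, q2, q3, q4, q5}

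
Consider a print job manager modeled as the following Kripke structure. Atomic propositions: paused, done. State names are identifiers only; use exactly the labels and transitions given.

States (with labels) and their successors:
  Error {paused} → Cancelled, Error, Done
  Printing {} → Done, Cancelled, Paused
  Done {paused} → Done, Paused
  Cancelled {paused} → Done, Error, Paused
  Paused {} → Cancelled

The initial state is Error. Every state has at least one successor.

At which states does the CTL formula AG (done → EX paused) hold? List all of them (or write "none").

States satisfying done → EX paused: {Error, Printing, Done, Cancelled, Paused}.
States satisfying AG (done → EX paused): {Error, Printing, Done, Cancelled, Paused}.

{Error, Printing, Done, Cancelled, Paused}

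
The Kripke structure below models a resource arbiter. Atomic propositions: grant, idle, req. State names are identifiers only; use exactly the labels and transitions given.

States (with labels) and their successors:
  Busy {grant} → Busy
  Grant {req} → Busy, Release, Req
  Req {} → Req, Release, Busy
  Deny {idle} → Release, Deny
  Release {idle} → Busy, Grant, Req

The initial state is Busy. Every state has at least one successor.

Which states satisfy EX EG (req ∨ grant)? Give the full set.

{Busy, Grant, Req, Release}

States satisfying EG (req ∨ grant): {Busy, Grant}.
States satisfying EX EG (req ∨ grant): {Busy, Grant, Req, Release}.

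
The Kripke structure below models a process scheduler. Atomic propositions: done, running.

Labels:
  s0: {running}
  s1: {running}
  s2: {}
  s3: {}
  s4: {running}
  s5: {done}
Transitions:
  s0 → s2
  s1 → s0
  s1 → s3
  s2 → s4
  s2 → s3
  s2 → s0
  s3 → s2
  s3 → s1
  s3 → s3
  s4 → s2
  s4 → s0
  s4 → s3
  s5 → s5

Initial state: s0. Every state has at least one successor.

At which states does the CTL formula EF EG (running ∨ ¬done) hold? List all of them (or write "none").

{s0, s1, s2, s3, s4}

States satisfying EG (running ∨ ¬done): {s0, s1, s2, s3, s4}.
States satisfying EF EG (running ∨ ¬done): {s0, s1, s2, s3, s4}.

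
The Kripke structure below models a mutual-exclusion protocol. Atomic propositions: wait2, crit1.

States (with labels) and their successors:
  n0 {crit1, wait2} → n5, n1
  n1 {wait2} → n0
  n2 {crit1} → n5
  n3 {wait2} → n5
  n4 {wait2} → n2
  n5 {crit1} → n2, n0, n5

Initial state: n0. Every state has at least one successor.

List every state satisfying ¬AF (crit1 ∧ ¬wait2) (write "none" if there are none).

States satisfying crit1 ∧ ¬wait2: {n2, n5}.
States satisfying AF (crit1 ∧ ¬wait2): {n2, n3, n4, n5}.
States satisfying ¬AF (crit1 ∧ ¬wait2): {n0, n1}.

{n0, n1}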